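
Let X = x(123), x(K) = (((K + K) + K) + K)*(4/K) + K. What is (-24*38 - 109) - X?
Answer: -1160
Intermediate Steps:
x(K) = 16 + K (x(K) = ((2*K + K) + K)*(4/K) + K = (3*K + K)*(4/K) + K = (4*K)*(4/K) + K = 16 + K)
X = 139 (X = 16 + 123 = 139)
(-24*38 - 109) - X = (-24*38 - 109) - 1*139 = (-912 - 109) - 139 = -1021 - 139 = -1160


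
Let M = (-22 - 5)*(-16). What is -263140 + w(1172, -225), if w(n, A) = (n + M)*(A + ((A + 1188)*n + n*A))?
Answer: 1386733304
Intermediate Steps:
M = 432 (M = -27*(-16) = 432)
w(n, A) = (432 + n)*(A + A*n + n*(1188 + A)) (w(n, A) = (n + 432)*(A + ((A + 1188)*n + n*A)) = (432 + n)*(A + ((1188 + A)*n + A*n)) = (432 + n)*(A + (n*(1188 + A) + A*n)) = (432 + n)*(A + (A*n + n*(1188 + A))) = (432 + n)*(A + A*n + n*(1188 + A)))
-263140 + w(1172, -225) = -263140 + (432*(-225) + 1188*1172² + 513216*1172 + 2*(-225)*1172² + 865*(-225)*1172) = -263140 + (-97200 + 1188*1373584 + 601489152 + 2*(-225)*1373584 - 228100500) = -263140 + (-97200 + 1631817792 + 601489152 - 618112800 - 228100500) = -263140 + 1386996444 = 1386733304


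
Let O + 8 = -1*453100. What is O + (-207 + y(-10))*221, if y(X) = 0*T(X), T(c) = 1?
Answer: -498855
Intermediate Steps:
y(X) = 0 (y(X) = 0*1 = 0)
O = -453108 (O = -8 - 1*453100 = -8 - 453100 = -453108)
O + (-207 + y(-10))*221 = -453108 + (-207 + 0)*221 = -453108 - 207*221 = -453108 - 45747 = -498855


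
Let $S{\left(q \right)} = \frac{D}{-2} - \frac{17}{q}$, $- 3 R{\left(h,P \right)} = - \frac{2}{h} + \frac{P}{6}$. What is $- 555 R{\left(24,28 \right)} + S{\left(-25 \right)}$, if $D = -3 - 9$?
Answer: $\frac{256379}{300} \approx 854.6$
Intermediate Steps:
$R{\left(h,P \right)} = - \frac{P}{18} + \frac{2}{3 h}$ ($R{\left(h,P \right)} = - \frac{- \frac{2}{h} + \frac{P}{6}}{3} = - \frac{P}{18} + \frac{2}{3 h}$)
$D = -12$ ($D = -3 - 9 = -12$)
$S{\left(q \right)} = 6 - \frac{17}{q}$ ($S{\left(q \right)} = - \frac{12}{-2} - \frac{17}{q} = \left(-12\right) \left(- \frac{1}{2}\right) - \frac{17}{q} = 6 - \frac{17}{q}$)
$- 555 R{\left(24,28 \right)} + S{\left(-25 \right)} = - 555 \frac{12 - 28 \cdot 24}{18 \cdot 24} + \left(6 - \frac{17}{-25}\right) = - 555 \cdot \frac{1}{18} \cdot \frac{1}{24} \left(12 - 672\right) + \left(6 - - \frac{17}{25}\right) = - 555 \cdot \frac{1}{18} \cdot \frac{1}{24} \left(-660\right) + \left(6 + \frac{17}{25}\right) = \left(-555\right) \left(- \frac{55}{36}\right) + \frac{167}{25} = \frac{10175}{12} + \frac{167}{25} = \frac{256379}{300}$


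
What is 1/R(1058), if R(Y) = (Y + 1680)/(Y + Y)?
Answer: 1058/1369 ≈ 0.77283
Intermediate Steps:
R(Y) = (1680 + Y)/(2*Y) (R(Y) = (1680 + Y)/((2*Y)) = (1680 + Y)*(1/(2*Y)) = (1680 + Y)/(2*Y))
1/R(1058) = 1/((½)*(1680 + 1058)/1058) = 1/((½)*(1/1058)*2738) = 1/(1369/1058) = 1058/1369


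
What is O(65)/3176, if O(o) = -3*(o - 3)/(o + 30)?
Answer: -93/150860 ≈ -0.00061647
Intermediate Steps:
O(o) = -3*(-3 + o)/(30 + o)
O(65)/3176 = (3*(3 - 1*65)/(30 + 65))/3176 = (3*(3 - 65)/95)*(1/3176) = (3*(1/95)*(-62))*(1/3176) = -186/95*1/3176 = -93/150860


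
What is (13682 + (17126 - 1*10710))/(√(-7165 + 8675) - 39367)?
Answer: -791197966/1549759179 - 20098*√1510/1549759179 ≈ -0.51103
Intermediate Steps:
(13682 + (17126 - 1*10710))/(√(-7165 + 8675) - 39367) = (13682 + (17126 - 10710))/(√1510 - 39367) = (13682 + 6416)/(-39367 + √1510) = 20098/(-39367 + √1510)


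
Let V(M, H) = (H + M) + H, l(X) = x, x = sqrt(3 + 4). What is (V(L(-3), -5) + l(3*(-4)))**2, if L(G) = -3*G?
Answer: (1 - sqrt(7))**2 ≈ 2.7085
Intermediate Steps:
x = sqrt(7) ≈ 2.6458
l(X) = sqrt(7)
V(M, H) = M + 2*H
(V(L(-3), -5) + l(3*(-4)))**2 = ((-3*(-3) + 2*(-5)) + sqrt(7))**2 = ((9 - 10) + sqrt(7))**2 = (-1 + sqrt(7))**2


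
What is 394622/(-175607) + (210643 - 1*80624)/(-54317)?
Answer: -44266929707/9538445419 ≈ -4.6409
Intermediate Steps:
394622/(-175607) + (210643 - 1*80624)/(-54317) = 394622*(-1/175607) + (210643 - 80624)*(-1/54317) = -394622/175607 + 130019*(-1/54317) = -394622/175607 - 130019/54317 = -44266929707/9538445419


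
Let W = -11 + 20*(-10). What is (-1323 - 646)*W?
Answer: 415459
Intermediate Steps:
W = -211 (W = -11 - 200 = -211)
(-1323 - 646)*W = (-1323 - 646)*(-211) = -1969*(-211) = 415459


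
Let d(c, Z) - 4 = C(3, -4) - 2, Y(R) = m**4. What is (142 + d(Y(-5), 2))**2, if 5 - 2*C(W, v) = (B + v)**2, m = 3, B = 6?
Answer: 83521/4 ≈ 20880.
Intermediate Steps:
Y(R) = 81 (Y(R) = 3**4 = 81)
C(W, v) = 5/2 - (6 + v)**2/2
d(c, Z) = 5/2 (d(c, Z) = 4 + ((5/2 - (6 - 4)**2/2) - 2) = 4 + ((5/2 - 1/2*2**2) - 2) = 4 + ((5/2 - 1/2*4) - 2) = 4 + ((5/2 - 2) - 2) = 4 + (1/2 - 2) = 4 - 3/2 = 5/2)
(142 + d(Y(-5), 2))**2 = (142 + 5/2)**2 = (289/2)**2 = 83521/4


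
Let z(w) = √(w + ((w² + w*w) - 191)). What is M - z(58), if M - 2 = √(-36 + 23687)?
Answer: 2 + √23651 - √6595 ≈ 74.579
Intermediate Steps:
z(w) = √(-191 + w + 2*w²) (z(w) = √(w + ((w² + w²) - 191)) = √(w + (2*w² - 191)) = √(w + (-191 + 2*w²)) = √(-191 + w + 2*w²))
M = 2 + √23651 (M = 2 + √(-36 + 23687) = 2 + √23651 ≈ 155.79)
M - z(58) = (2 + √23651) - √(-191 + 58 + 2*58²) = (2 + √23651) - √(-191 + 58 + 2*3364) = (2 + √23651) - √(-191 + 58 + 6728) = (2 + √23651) - √6595 = 2 + √23651 - √6595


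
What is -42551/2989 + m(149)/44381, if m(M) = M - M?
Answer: -42551/2989 ≈ -14.236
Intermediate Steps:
m(M) = 0
-42551/2989 + m(149)/44381 = -42551/2989 + 0/44381 = -42551*1/2989 + 0*(1/44381) = -42551/2989 + 0 = -42551/2989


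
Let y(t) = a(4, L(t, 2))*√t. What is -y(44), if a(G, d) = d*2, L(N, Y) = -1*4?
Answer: 16*√11 ≈ 53.066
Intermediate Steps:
L(N, Y) = -4
a(G, d) = 2*d
y(t) = -8*√t (y(t) = (2*(-4))*√t = -8*√t)
-y(44) = -(-8)*√44 = -(-8)*2*√11 = -(-16)*√11 = 16*√11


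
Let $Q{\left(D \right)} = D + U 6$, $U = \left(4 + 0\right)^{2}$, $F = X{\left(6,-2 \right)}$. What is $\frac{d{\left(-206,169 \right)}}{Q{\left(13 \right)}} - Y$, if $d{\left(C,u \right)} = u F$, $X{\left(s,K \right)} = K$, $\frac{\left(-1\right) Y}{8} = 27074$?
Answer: $\frac{23608190}{109} \approx 2.1659 \cdot 10^{5}$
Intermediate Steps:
$Y = -216592$ ($Y = \left(-8\right) 27074 = -216592$)
$F = -2$
$U = 16$ ($U = 4^{2} = 16$)
$Q{\left(D \right)} = 96 + D$ ($Q{\left(D \right)} = D + 16 \cdot 6 = D + 96 = 96 + D$)
$d{\left(C,u \right)} = - 2 u$ ($d{\left(C,u \right)} = u \left(-2\right) = - 2 u$)
$\frac{d{\left(-206,169 \right)}}{Q{\left(13 \right)}} - Y = \frac{\left(-2\right) 169}{96 + 13} - -216592 = - \frac{338}{109} + 216592 = \frac{23608190}{109}$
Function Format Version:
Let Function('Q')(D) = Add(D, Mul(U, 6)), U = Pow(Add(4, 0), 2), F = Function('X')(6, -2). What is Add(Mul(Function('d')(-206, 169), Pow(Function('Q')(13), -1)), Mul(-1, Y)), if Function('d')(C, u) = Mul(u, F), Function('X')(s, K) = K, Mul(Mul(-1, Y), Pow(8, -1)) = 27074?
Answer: Rational(23608190, 109) ≈ 2.1659e+5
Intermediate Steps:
Y = -216592 (Y = Mul(-8, 27074) = -216592)
F = -2
U = 16 (U = Pow(4, 2) = 16)
Function('Q')(D) = Add(96, D) (Function('Q')(D) = Add(D, Mul(16, 6)) = Add(D, 96) = Add(96, D))
Function('d')(C, u) = Mul(-2, u) (Function('d')(C, u) = Mul(u, -2) = Mul(-2, u))
Add(Mul(Function('d')(-206, 169), Pow(Function('Q')(13), -1)), Mul(-1, Y)) = Add(Mul(Mul(-2, 169), Pow(Add(96, 13), -1)), Mul(-1, -216592)) = Add(Mul(-338, Pow(109, -1)), 216592) = Add(Mul(-338, Rational(1, 109)), 216592) = Add(Rational(-338, 109), 216592) = Rational(23608190, 109)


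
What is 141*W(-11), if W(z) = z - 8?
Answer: -2679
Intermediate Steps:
W(z) = -8 + z
141*W(-11) = 141*(-8 - 11) = 141*(-19) = -2679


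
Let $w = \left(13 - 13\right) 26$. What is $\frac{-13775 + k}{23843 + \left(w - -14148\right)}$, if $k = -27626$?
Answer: $- \frac{41401}{37991} \approx -1.0898$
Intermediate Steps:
$w = 0$ ($w = 0 \cdot 26 = 0$)
$\frac{-13775 + k}{23843 + \left(w - -14148\right)} = \frac{-13775 - 27626}{23843 + \left(0 - -14148\right)} = - \frac{41401}{23843 + \left(0 + 14148\right)} = - \frac{41401}{23843 + 14148} = - \frac{41401}{37991}$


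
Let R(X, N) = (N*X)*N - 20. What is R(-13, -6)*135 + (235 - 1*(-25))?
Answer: -65620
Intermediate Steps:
R(X, N) = -20 + X*N² (R(X, N) = X*N² - 20 = -20 + X*N²)
R(-13, -6)*135 + (235 - 1*(-25)) = (-20 - 13*(-6)²)*135 + (235 - 1*(-25)) = (-20 - 13*36)*135 + (235 + 25) = (-20 - 468)*135 + 260 = -488*135 + 260 = -65880 + 260 = -65620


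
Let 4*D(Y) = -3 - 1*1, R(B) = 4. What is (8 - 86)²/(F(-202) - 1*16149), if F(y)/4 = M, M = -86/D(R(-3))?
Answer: -6084/15805 ≈ -0.38494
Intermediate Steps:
D(Y) = -1 (D(Y) = (-3 - 1*1)/4 = (-3 - 1)/4 = (¼)*(-4) = -1)
M = 86 (M = -86/(-1) = -86*(-1) = 86)
F(y) = 344 (F(y) = 4*86 = 344)
(8 - 86)²/(F(-202) - 1*16149) = (8 - 86)²/(344 - 1*16149) = (-78)²/(344 - 16149) = 6084/(-15805) = 6084*(-1/15805) = -6084/15805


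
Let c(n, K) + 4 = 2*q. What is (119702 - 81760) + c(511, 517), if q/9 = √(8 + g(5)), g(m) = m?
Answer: 37938 + 18*√13 ≈ 38003.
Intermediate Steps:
q = 9*√13 (q = 9*√(8 + 5) = 9*√13 ≈ 32.450)
c(n, K) = -4 + 18*√13 (c(n, K) = -4 + 2*(9*√13) = -4 + 18*√13)
(119702 - 81760) + c(511, 517) = (119702 - 81760) + (-4 + 18*√13) = 37942 + (-4 + 18*√13) = 37938 + 18*√13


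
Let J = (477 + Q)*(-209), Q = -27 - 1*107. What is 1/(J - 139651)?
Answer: -1/211338 ≈ -4.7318e-6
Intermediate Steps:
Q = -134 (Q = -27 - 107 = -134)
J = -71687 (J = (477 - 134)*(-209) = 343*(-209) = -71687)
1/(J - 139651) = 1/(-71687 - 139651) = 1/(-211338) = -1/211338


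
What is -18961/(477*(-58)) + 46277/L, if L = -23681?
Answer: -118754863/93594078 ≈ -1.2688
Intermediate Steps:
-18961/(477*(-58)) + 46277/L = -18961/(477*(-58)) + 46277/(-23681) = -18961/(-27666) + 46277*(-1/23681) = -18961*(-1/27666) - 6611/3383 = 18961/27666 - 6611/3383 = -118754863/93594078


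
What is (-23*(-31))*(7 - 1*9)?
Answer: -1426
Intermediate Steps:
(-23*(-31))*(7 - 1*9) = 713*(7 - 9) = 713*(-2) = -1426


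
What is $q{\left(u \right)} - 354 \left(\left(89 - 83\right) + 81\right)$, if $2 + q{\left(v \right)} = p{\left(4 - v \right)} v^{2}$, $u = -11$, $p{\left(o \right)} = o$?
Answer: $-28985$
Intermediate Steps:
$q{\left(v \right)} = -2 + v^{2} \left(4 - v\right)$ ($q{\left(v \right)} = -2 + \left(4 - v\right) v^{2} = -2 + v^{2} \left(4 - v\right)$)
$q{\left(u \right)} - 354 \left(\left(89 - 83\right) + 81\right) = \left(-2 + \left(-11\right)^{2} \left(4 - -11\right)\right) - 354 \left(\left(89 - 83\right) + 81\right) = \left(-2 + 121 \left(4 + 11\right)\right) - 354 \left(6 + 81\right) = \left(-2 + 121 \cdot 15\right) - 30798 = \left(-2 + 1815\right) - 30798 = 1813 - 30798 = -28985$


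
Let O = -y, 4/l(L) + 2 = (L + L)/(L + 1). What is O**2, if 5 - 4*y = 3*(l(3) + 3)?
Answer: 25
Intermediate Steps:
l(L) = 4/(-2 + 2*L/(1 + L)) (l(L) = 4/(-2 + (L + L)/(L + 1)) = 4/(-2 + (2*L)/(1 + L)) = 4/(-2 + 2*L/(1 + L)))
y = 5 (y = 5/4 - 3*((-2 - 2*3) + 3)/4 = 5/4 - 3*((-2 - 6) + 3)/4 = 5/4 - 3*(-8 + 3)/4 = 5/4 - 3*(-5)/4 = 5/4 - 1/4*(-15) = 5/4 + 15/4 = 5)
O = -5 (O = -1*5 = -5)
O**2 = (-5)**2 = 25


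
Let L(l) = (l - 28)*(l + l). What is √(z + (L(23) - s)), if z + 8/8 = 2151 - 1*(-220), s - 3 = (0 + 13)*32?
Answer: √1721 ≈ 41.485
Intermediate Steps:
s = 419 (s = 3 + (0 + 13)*32 = 3 + 13*32 = 3 + 416 = 419)
z = 2370 (z = -1 + (2151 - 1*(-220)) = -1 + (2151 + 220) = -1 + 2371 = 2370)
L(l) = 2*l*(-28 + l) (L(l) = (-28 + l)*(2*l) = 2*l*(-28 + l))
√(z + (L(23) - s)) = √(2370 + (2*23*(-28 + 23) - 1*419)) = √(2370 + (2*23*(-5) - 419)) = √(2370 + (-230 - 419)) = √(2370 - 649) = √1721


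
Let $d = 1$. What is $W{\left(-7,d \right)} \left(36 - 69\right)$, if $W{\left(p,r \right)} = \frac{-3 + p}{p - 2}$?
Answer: $- \frac{110}{3} \approx -36.667$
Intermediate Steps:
$W{\left(p,r \right)} = \frac{-3 + p}{-2 + p}$
$W{\left(-7,d \right)} \left(36 - 69\right) = \frac{-3 - 7}{-2 - 7} \left(36 - 69\right) = \frac{1}{-9} \left(-10\right) \left(36 - 69\right) = \left(- \frac{1}{9}\right) \left(-10\right) \left(-33\right) = \frac{10}{9} \left(-33\right) = - \frac{110}{3}$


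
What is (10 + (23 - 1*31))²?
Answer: 4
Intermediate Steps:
(10 + (23 - 1*31))² = (10 + (23 - 31))² = (10 - 8)² = 2² = 4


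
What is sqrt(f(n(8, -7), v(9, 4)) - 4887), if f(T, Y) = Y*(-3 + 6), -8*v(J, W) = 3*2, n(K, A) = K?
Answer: 3*I*sqrt(2173)/2 ≈ 69.923*I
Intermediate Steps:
v(J, W) = -3/4 (v(J, W) = -3*2/8 = -1/8*6 = -3/4)
f(T, Y) = 3*Y (f(T, Y) = Y*3 = 3*Y)
sqrt(f(n(8, -7), v(9, 4)) - 4887) = sqrt(3*(-3/4) - 4887) = sqrt(-9/4 - 4887) = sqrt(-19557/4) = 3*I*sqrt(2173)/2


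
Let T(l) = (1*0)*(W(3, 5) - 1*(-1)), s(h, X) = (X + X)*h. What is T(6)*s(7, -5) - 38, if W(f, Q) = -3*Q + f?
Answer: -38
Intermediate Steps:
W(f, Q) = f - 3*Q
s(h, X) = 2*X*h (s(h, X) = (2*X)*h = 2*X*h)
T(l) = 0 (T(l) = (1*0)*((3 - 3*5) - 1*(-1)) = 0*((3 - 15) + 1) = 0*(-12 + 1) = 0*(-11) = 0)
T(6)*s(7, -5) - 38 = 0*(2*(-5)*7) - 38 = 0*(-70) - 38 = 0 - 38 = -38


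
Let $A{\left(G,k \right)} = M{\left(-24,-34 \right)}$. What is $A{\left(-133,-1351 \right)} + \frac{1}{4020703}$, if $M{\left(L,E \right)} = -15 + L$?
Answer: $- \frac{156807416}{4020703} \approx -39.0$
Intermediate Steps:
$A{\left(G,k \right)} = -39$ ($A{\left(G,k \right)} = -15 - 24 = -39$)
$A{\left(-133,-1351 \right)} + \frac{1}{4020703} = -39 + \frac{1}{4020703} = - \frac{156807416}{4020703}$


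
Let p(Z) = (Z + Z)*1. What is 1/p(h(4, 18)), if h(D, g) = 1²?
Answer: ½ ≈ 0.50000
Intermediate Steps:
h(D, g) = 1
p(Z) = 2*Z (p(Z) = (2*Z)*1 = 2*Z)
1/p(h(4, 18)) = 1/(2*1) = 1/2 = ½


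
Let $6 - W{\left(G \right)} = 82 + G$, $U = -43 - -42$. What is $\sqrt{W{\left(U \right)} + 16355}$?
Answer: $2 \sqrt{4070} \approx 127.59$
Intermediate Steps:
$U = -1$ ($U = -43 + 42 = -1$)
$W{\left(G \right)} = -76 - G$ ($W{\left(G \right)} = 6 - \left(82 + G\right) = -76 - G$)
$\sqrt{W{\left(U \right)} + 16355} = \sqrt{\left(-76 - -1\right) + 16355} = \sqrt{\left(-76 + 1\right) + 16355} = \sqrt{-75 + 16355} = \sqrt{16280} = 2 \sqrt{4070}$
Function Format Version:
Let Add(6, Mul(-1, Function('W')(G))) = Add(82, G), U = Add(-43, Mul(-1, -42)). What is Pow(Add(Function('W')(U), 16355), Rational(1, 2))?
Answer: Mul(2, Pow(4070, Rational(1, 2))) ≈ 127.59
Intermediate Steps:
U = -1 (U = Add(-43, 42) = -1)
Function('W')(G) = Add(-76, Mul(-1, G)) (Function('W')(G) = Add(6, Mul(-1, Add(82, G))) = Add(6, Add(-82, Mul(-1, G))) = Add(-76, Mul(-1, G)))
Pow(Add(Function('W')(U), 16355), Rational(1, 2)) = Pow(Add(Add(-76, Mul(-1, -1)), 16355), Rational(1, 2)) = Pow(Add(Add(-76, 1), 16355), Rational(1, 2)) = Pow(Add(-75, 16355), Rational(1, 2)) = Pow(16280, Rational(1, 2)) = Mul(2, Pow(4070, Rational(1, 2)))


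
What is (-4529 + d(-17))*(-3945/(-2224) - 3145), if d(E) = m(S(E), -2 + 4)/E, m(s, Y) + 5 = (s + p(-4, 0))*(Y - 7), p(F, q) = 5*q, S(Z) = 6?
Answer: 268988796265/18904 ≈ 1.4229e+7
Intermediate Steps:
m(s, Y) = -5 + s*(-7 + Y) (m(s, Y) = -5 + (s + 5*0)*(Y - 7) = -5 + (s + 0)*(-7 + Y) = -5 + s*(-7 + Y))
d(E) = -35/E (d(E) = (-5 - 7*6 + (-2 + 4)*6)/E = (-5 - 42 + 2*6)/E = (-5 - 42 + 12)/E = -35/E)
(-4529 + d(-17))*(-3945/(-2224) - 3145) = (-4529 - 35/(-17))*(-3945/(-2224) - 3145) = (-4529 - 35*(-1/17))*(-3945*(-1/2224) - 3145) = (-4529 + 35/17)*(3945/2224 - 3145) = -76958/17*(-6990535/2224) = 268988796265/18904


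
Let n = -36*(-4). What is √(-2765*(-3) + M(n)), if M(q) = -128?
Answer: √8167 ≈ 90.371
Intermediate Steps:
n = 144
√(-2765*(-3) + M(n)) = √(-2765*(-3) - 128) = √(8295 - 128) = √8167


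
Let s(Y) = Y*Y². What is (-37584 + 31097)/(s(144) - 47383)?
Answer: -6487/2938601 ≈ -0.0022075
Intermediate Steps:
s(Y) = Y³
(-37584 + 31097)/(s(144) - 47383) = (-37584 + 31097)/(144³ - 47383) = -6487/(2985984 - 47383) = -6487/2938601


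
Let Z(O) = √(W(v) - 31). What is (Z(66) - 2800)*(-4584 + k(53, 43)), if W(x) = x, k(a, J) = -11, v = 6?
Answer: 12866000 - 22975*I ≈ 1.2866e+7 - 22975.0*I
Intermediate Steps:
Z(O) = 5*I (Z(O) = √(6 - 31) = √(-25) = 5*I)
(Z(66) - 2800)*(-4584 + k(53, 43)) = (5*I - 2800)*(-4584 - 11) = (-2800 + 5*I)*(-4595) = 12866000 - 22975*I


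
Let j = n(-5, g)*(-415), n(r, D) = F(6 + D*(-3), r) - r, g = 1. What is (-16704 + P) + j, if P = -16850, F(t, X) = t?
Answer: -36874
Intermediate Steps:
n(r, D) = 6 - r - 3*D (n(r, D) = (6 + D*(-3)) - r = (6 - 3*D) - r = 6 - r - 3*D)
j = -3320 (j = (6 - 1*(-5) - 3*1)*(-415) = (6 + 5 - 3)*(-415) = 8*(-415) = -3320)
(-16704 + P) + j = (-16704 - 16850) - 3320 = -33554 - 3320 = -36874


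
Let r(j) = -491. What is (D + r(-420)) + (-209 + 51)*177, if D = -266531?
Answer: -294988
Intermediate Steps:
(D + r(-420)) + (-209 + 51)*177 = (-266531 - 491) + (-209 + 51)*177 = -267022 - 158*177 = -267022 - 27966 = -294988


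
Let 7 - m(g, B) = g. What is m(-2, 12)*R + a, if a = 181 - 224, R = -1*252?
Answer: -2311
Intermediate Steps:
m(g, B) = 7 - g
R = -252
a = -43
m(-2, 12)*R + a = (7 - 1*(-2))*(-252) - 43 = (7 + 2)*(-252) - 43 = 9*(-252) - 43 = -2268 - 43 = -2311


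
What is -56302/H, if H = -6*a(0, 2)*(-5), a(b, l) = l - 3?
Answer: 28151/15 ≈ 1876.7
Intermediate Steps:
a(b, l) = -3 + l
H = -30 (H = -6*(-3 + 2)*(-5) = -6*(-1)*(-5) = 6*(-5) = -30)
-56302/H = -56302/(-30) = -56302*(-1/30) = 28151/15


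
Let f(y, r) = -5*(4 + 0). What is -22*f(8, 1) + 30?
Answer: 470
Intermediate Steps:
f(y, r) = -20 (f(y, r) = -5*4 = -20)
-22*f(8, 1) + 30 = -22*(-20) + 30 = 440 + 30 = 470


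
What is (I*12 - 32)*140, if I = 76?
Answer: 123200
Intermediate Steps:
(I*12 - 32)*140 = (76*12 - 32)*140 = (912 - 32)*140 = 880*140 = 123200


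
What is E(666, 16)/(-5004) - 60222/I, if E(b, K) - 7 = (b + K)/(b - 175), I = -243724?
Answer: 12246615571/49901757828 ≈ 0.24541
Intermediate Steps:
E(b, K) = 7 + (K + b)/(-175 + b) (E(b, K) = 7 + (b + K)/(b - 175) = 7 + (K + b)/(-175 + b))
E(666, 16)/(-5004) - 60222/I = ((-1225 + 16 + 8*666)/(-175 + 666))/(-5004) - 60222/(-243724) = ((-1225 + 16 + 5328)/491)*(-1/5004) - 60222*(-1/243724) = ((1/491)*4119)*(-1/5004) + 30111/121862 = (4119/491)*(-1/5004) + 30111/121862 = -1373/818988 + 30111/121862 = 12246615571/49901757828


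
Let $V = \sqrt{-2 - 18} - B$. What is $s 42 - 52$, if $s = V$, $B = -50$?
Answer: $2048 + 84 i \sqrt{5} \approx 2048.0 + 187.83 i$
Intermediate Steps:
$V = 50 + 2 i \sqrt{5}$ ($V = \sqrt{-2 - 18} - -50 = \sqrt{-20} + 50 = 2 i \sqrt{5} + 50 = 50 + 2 i \sqrt{5} \approx 50.0 + 4.4721 i$)
$s = 50 + 2 i \sqrt{5} \approx 50.0 + 4.4721 i$
$s 42 - 52 = \left(50 + 2 i \sqrt{5}\right) 42 - 52 = \left(2100 + 84 i \sqrt{5}\right) - 52 = 2048 + 84 i \sqrt{5}$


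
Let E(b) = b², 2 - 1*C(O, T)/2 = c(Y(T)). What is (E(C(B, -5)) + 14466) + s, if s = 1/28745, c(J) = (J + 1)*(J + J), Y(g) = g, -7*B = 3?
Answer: 581856291/28745 ≈ 20242.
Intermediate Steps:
B = -3/7 (B = -⅐*3 = -3/7 ≈ -0.42857)
c(J) = 2*J*(1 + J) (c(J) = (1 + J)*(2*J) = 2*J*(1 + J))
C(O, T) = 4 - 4*T*(1 + T)
s = 1/28745 ≈ 3.4789e-5
(E(C(B, -5)) + 14466) + s = ((4 - 4*(-5)*(1 - 5))² + 14466) + 1/28745 = ((4 - 4*(-5)*(-4))² + 14466) + 1/28745 = ((4 - 80)² + 14466) + 1/28745 = ((-76)² + 14466) + 1/28745 = (5776 + 14466) + 1/28745 = 20242 + 1/28745 = 581856291/28745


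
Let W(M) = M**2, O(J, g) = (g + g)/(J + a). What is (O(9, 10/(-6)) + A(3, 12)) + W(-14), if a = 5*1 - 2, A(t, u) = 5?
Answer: 3613/18 ≈ 200.72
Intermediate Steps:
a = 3 (a = 5 - 2 = 3)
O(J, g) = 2*g/(3 + J) (O(J, g) = (g + g)/(J + 3) = (2*g)/(3 + J) = 2*g/(3 + J))
(O(9, 10/(-6)) + A(3, 12)) + W(-14) = (2*(10/(-6))/(3 + 9) + 5) + (-14)**2 = (2*(10*(-1/6))/12 + 5) + 196 = (2*(-5/3)*(1/12) + 5) + 196 = (-5/18 + 5) + 196 = 85/18 + 196 = 3613/18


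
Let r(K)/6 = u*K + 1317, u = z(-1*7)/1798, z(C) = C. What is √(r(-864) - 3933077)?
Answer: I*√3172314048719/899 ≈ 1981.2*I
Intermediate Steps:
u = -7/1798 (u = -1*7/1798 = -7*1/1798 = -7/1798 ≈ -0.0038932)
r(K) = 7902 - 21*K/899 (r(K) = 6*(-7*K/1798 + 1317) = 6*(1317 - 7*K/1798) = 7902 - 21*K/899)
√(r(-864) - 3933077) = √((7902 - 21/899*(-864)) - 3933077) = √((7902 + 18144/899) - 3933077) = √(7122042/899 - 3933077) = √(-3528714181/899) = I*√3172314048719/899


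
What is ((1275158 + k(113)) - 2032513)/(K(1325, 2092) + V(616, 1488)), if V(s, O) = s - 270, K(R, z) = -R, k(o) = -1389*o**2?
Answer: 18493496/979 ≈ 18890.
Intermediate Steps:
V(s, O) = -270 + s
((1275158 + k(113)) - 2032513)/(K(1325, 2092) + V(616, 1488)) = ((1275158 - 1389*113**2) - 2032513)/(-1*1325 + (-270 + 616)) = ((1275158 - 1389*12769) - 2032513)/(-1325 + 346) = ((1275158 - 17736141) - 2032513)/(-979) = (-16460983 - 2032513)*(-1/979) = -18493496*(-1/979) = 18493496/979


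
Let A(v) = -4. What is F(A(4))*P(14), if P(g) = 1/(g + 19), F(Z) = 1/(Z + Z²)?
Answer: 1/396 ≈ 0.0025253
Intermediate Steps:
P(g) = 1/(19 + g)
F(A(4))*P(14) = (1/((-4)*(1 - 4)))/(19 + 14) = -¼/(-3)/33 = -¼*(-⅓)*(1/33) = (1/12)*(1/33) = 1/396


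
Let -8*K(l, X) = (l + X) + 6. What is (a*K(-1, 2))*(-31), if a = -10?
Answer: -1085/4 ≈ -271.25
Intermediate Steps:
K(l, X) = -¾ - X/8 - l/8 (K(l, X) = -((l + X) + 6)/8 = -((X + l) + 6)/8 = -(6 + X + l)/8 = -¾ - X/8 - l/8)
(a*K(-1, 2))*(-31) = -10*(-¾ - ⅛*2 - ⅛*(-1))*(-31) = -10*(-¾ - ¼ + ⅛)*(-31) = -10*(-7/8)*(-31) = (35/4)*(-31) = -1085/4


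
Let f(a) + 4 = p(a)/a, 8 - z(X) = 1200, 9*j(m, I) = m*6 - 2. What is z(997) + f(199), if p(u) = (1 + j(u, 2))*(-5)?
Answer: -2148041/1791 ≈ -1199.4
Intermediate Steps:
j(m, I) = -2/9 + 2*m/3 (j(m, I) = (m*6 - 2)/9 = (6*m - 2)/9 = (-2 + 6*m)/9 = -2/9 + 2*m/3)
z(X) = -1192 (z(X) = 8 - 1*1200 = 8 - 1200 = -1192)
p(u) = -35/9 - 10*u/3 (p(u) = (1 + (-2/9 + 2*u/3))*(-5) = (7/9 + 2*u/3)*(-5) = -35/9 - 10*u/3)
f(a) = -4 + (-35/9 - 10*a/3)/a
z(997) + f(199) = -1192 + (1/9)*(-35 - 66*199)/199 = -1192 + (1/9)*(1/199)*(-35 - 13134) = -1192 + (1/9)*(1/199)*(-13169) = -1192 - 13169/1791 = -2148041/1791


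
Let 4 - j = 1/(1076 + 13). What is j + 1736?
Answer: 1894859/1089 ≈ 1740.0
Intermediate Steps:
j = 4355/1089 (j = 4 - 1/(1076 + 13) = 4 - 1/1089 = 4355/1089 ≈ 3.9991)
j + 1736 = 4355/1089 + 1736 = 1894859/1089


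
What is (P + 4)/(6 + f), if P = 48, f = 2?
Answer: 13/2 ≈ 6.5000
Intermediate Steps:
(P + 4)/(6 + f) = (48 + 4)/(6 + 2) = 52/8 = (⅛)*52 = 13/2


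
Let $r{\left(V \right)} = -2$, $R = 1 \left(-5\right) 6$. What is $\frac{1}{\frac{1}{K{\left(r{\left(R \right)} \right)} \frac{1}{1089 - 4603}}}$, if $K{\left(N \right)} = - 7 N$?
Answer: $- \frac{1}{251} \approx -0.0039841$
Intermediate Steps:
$R = -30$ ($R = \left(-5\right) 6 = -30$)
$\frac{1}{\frac{1}{K{\left(r{\left(R \right)} \right)} \frac{1}{1089 - 4603}}} = \frac{1}{\frac{1}{\left(-7\right) \left(-2\right) \frac{1}{1089 - 4603}}} = \frac{1}{\frac{1}{14 \frac{1}{1089 - 4603}}} = \frac{1}{\frac{1}{14 \frac{1}{-3514}}} = \frac{1}{\frac{1}{14 \left(- \frac{1}{3514}\right)}} = \frac{1}{\frac{1}{- \frac{1}{251}}} = \frac{1}{-251} = - \frac{1}{251}$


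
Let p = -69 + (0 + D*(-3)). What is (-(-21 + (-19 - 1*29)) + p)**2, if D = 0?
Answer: 0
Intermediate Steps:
p = -69 (p = -69 + (0 + 0*(-3)) = -69 + (0 + 0) = -69 + 0 = -69)
(-(-21 + (-19 - 1*29)) + p)**2 = (-(-21 + (-19 - 1*29)) - 69)**2 = (-(-21 + (-19 - 29)) - 69)**2 = (-(-21 - 48) - 69)**2 = (-1*(-69) - 69)**2 = (69 - 69)**2 = 0**2 = 0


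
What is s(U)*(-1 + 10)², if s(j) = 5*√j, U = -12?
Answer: 810*I*√3 ≈ 1403.0*I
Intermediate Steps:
s(U)*(-1 + 10)² = (5*√(-12))*(-1 + 10)² = (5*(2*I*√3))*9² = (10*I*√3)*81 = 810*I*√3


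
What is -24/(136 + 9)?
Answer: -24/145 ≈ -0.16552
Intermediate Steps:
-24/(136 + 9) = -24/145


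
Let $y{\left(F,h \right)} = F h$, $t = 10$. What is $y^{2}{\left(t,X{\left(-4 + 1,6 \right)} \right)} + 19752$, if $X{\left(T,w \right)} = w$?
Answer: $23352$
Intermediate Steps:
$y^{2}{\left(t,X{\left(-4 + 1,6 \right)} \right)} + 19752 = \left(10 \cdot 6\right)^{2} + 19752 = 60^{2} + 19752 = 3600 + 19752 = 23352$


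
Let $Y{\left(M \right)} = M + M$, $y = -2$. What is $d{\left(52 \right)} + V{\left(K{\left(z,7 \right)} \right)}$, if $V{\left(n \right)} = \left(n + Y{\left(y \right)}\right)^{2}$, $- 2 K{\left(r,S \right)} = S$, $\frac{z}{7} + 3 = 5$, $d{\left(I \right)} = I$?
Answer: $\frac{433}{4} \approx 108.25$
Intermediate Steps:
$z = 14$ ($z = -21 + 7 \cdot 5 = -21 + 35 = 14$)
$K{\left(r,S \right)} = - \frac{S}{2}$
$Y{\left(M \right)} = 2 M$
$V{\left(n \right)} = \left(-4 + n\right)^{2}$ ($V{\left(n \right)} = \left(n + 2 \left(-2\right)\right)^{2} = \left(n - 4\right)^{2} = \left(-4 + n\right)^{2}$)
$d{\left(52 \right)} + V{\left(K{\left(z,7 \right)} \right)} = 52 + \left(-4 - \frac{7}{2}\right)^{2} = 52 + \left(- \frac{15}{2}\right)^{2} = 52 + \frac{225}{4} = \frac{433}{4}$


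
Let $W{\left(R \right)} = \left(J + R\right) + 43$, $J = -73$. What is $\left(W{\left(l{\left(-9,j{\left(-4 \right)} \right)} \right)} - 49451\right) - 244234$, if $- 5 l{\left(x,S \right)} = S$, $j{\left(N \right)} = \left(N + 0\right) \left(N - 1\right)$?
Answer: $-293719$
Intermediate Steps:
$j{\left(N \right)} = N \left(-1 + N\right)$
$l{\left(x,S \right)} = - \frac{S}{5}$
$W{\left(R \right)} = -30 + R$ ($W{\left(R \right)} = \left(-73 + R\right) + 43 = -30 + R$)
$\left(W{\left(l{\left(-9,j{\left(-4 \right)} \right)} \right)} - 49451\right) - 244234 = \left(\left(-30 - \frac{\left(-4\right) \left(-1 - 4\right)}{5}\right) - 49451\right) - 244234 = \left(\left(-30 - \frac{\left(-4\right) \left(-5\right)}{5}\right) - 49451\right) - 244234 = \left(\left(-30 - 4\right) - 49451\right) - 244234 = \left(-34 - 49451\right) - 244234 = -49485 - 244234 = -293719$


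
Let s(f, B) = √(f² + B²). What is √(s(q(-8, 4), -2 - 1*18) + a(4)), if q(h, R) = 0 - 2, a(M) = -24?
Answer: √(-24 + 2*√101) ≈ 1.9749*I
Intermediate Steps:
q(h, R) = -2
s(f, B) = √(B² + f²)
√(s(q(-8, 4), -2 - 1*18) + a(4)) = √(√((-2 - 1*18)² + (-2)²) - 24) = √(√((-2 - 18)² + 4) - 24) = √(√((-20)² + 4) - 24) = √(√(400 + 4) - 24) = √(√404 - 24) = √(2*√101 - 24) = √(-24 + 2*√101)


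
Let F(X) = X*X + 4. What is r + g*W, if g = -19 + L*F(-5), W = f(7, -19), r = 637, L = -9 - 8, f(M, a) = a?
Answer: 10365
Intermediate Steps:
L = -17
W = -19
F(X) = 4 + X² (F(X) = X² + 4 = 4 + X²)
g = -512 (g = -19 - 17*(4 + (-5)²) = -19 - 17*(4 + 25) = -19 - 17*29 = -19 - 493 = -512)
r + g*W = 637 - 512*(-19) = 637 + 9728 = 10365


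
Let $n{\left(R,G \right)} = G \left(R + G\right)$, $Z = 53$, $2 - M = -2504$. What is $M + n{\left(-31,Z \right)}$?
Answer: $3672$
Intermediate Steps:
$M = 2506$ ($M = 2 - -2504 = 2 + 2504 = 2506$)
$n{\left(R,G \right)} = G \left(G + R\right)$
$M + n{\left(-31,Z \right)} = 2506 + 53 \left(53 - 31\right) = 2506 + 53 \cdot 22 = 2506 + 1166 = 3672$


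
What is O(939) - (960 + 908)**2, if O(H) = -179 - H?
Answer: -3490542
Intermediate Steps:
O(939) - (960 + 908)**2 = (-179 - 1*939) - (960 + 908)**2 = (-179 - 939) - 1*1868**2 = -1118 - 1*3489424 = -1118 - 3489424 = -3490542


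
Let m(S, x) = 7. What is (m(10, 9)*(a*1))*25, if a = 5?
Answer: 875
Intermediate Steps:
(m(10, 9)*(a*1))*25 = (7*(5*1))*25 = (7*5)*25 = 35*25 = 875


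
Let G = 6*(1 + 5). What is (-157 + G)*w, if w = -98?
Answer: 11858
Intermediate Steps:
G = 36 (G = 6*6 = 36)
(-157 + G)*w = (-157 + 36)*(-98) = -121*(-98) = 11858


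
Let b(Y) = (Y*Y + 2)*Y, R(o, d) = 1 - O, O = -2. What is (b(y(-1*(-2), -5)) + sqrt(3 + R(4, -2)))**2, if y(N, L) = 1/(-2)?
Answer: 465/64 - 9*sqrt(6)/4 ≈ 1.7543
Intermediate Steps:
R(o, d) = 3 (R(o, d) = 1 - 1*(-2) = 1 + 2 = 3)
y(N, L) = -1/2
b(Y) = Y*(2 + Y**2) (b(Y) = (Y**2 + 2)*Y = (2 + Y**2)*Y = Y*(2 + Y**2))
(b(y(-1*(-2), -5)) + sqrt(3 + R(4, -2)))**2 = (-(2 + (-1/2)**2)/2 + sqrt(3 + 3))**2 = (-(2 + 1/4)/2 + sqrt(6))**2 = (-1/2*9/4 + sqrt(6))**2 = (-9/8 + sqrt(6))**2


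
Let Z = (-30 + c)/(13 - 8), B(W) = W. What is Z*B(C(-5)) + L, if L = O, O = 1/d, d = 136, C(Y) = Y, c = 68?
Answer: -5167/136 ≈ -37.993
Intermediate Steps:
O = 1/136 ≈ 0.0073529
L = 1/136 ≈ 0.0073529
Z = 38/5 (Z = (-30 + 68)/(13 - 8) = 38/5 ≈ 7.6000)
Z*B(C(-5)) + L = (38/5)*(-5) + 1/136 = -38 + 1/136 = -5167/136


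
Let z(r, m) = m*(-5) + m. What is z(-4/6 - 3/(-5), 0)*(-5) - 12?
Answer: -12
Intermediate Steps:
z(r, m) = -4*m (z(r, m) = -5*m + m = -4*m)
z(-4/6 - 3/(-5), 0)*(-5) - 12 = -4*0*(-5) - 12 = 0*(-5) - 12 = 0 - 12 = -12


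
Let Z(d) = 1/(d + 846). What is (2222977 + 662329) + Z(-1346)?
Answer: 1442652999/500 ≈ 2.8853e+6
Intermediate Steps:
Z(d) = 1/(846 + d)
(2222977 + 662329) + Z(-1346) = (2222977 + 662329) + 1/(846 - 1346) = 2885306 + 1/(-500) = 2885306 - 1/500 = 1442652999/500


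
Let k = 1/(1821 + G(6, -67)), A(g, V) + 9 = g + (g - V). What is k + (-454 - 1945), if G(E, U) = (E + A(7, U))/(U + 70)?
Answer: -4430952/1847 ≈ -2399.0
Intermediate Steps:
A(g, V) = -9 - V + 2*g (A(g, V) = -9 + (g + (g - V)) = -9 + (-V + 2*g) = -9 - V + 2*g)
G(E, U) = (5 + E - U)/(70 + U) (G(E, U) = (E + (-9 - U + 2*7))/(U + 70) = (E + (-9 - U + 14))/(70 + U) = (E + (5 - U))/(70 + U) = (5 + E - U)/(70 + U))
k = 1/1847 (k = 1/(1821 + (5 + 6 - 1*(-67))/(70 - 67)) = 1/(1821 + (5 + 6 + 67)/3) = 1/(1821 + (1/3)*78) = 1/(1821 + 26) = 1/1847 ≈ 0.00054142)
k + (-454 - 1945) = 1/1847 + (-454 - 1945) = 1/1847 - 2399 = -4430952/1847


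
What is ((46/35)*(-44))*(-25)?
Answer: 10120/7 ≈ 1445.7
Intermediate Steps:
((46/35)*(-44))*(-25) = -2024/35*(-25) = 10120/7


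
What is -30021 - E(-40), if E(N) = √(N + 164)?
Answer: -30021 - 2*√31 ≈ -30032.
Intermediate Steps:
E(N) = √(164 + N)
-30021 - E(-40) = -30021 - √(164 - 40) = -30021 - √124 = -30021 - 2*√31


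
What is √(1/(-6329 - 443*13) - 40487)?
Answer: I*√1478987521854/6044 ≈ 201.21*I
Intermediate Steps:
√(1/(-6329 - 443*13) - 40487) = √(1/(-6329 - 5759) - 40487) = √(1/(-12088) - 40487) = √(-1/12088 - 40487) = √(-489406857/12088) = I*√1478987521854/6044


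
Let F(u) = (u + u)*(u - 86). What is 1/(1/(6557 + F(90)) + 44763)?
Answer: 7277/325740352 ≈ 2.2340e-5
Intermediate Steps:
F(u) = 2*u*(-86 + u) (F(u) = (2*u)*(-86 + u) = 2*u*(-86 + u))
1/(1/(6557 + F(90)) + 44763) = 1/(1/(6557 + 2*90*(-86 + 90)) + 44763) = 1/(1/(6557 + 2*90*4) + 44763) = 1/(1/(6557 + 720) + 44763) = 1/(1/7277 + 44763) = 1/(325740352/7277) = 7277/325740352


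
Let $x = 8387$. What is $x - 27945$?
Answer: $-19558$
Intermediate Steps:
$x - 27945 = 8387 - 27945 = -19558$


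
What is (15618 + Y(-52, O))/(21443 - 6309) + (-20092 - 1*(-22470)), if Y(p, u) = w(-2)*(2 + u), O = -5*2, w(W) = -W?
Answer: 18002127/7567 ≈ 2379.0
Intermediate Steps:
O = -10
Y(p, u) = 4 + 2*u (Y(p, u) = (-1*(-2))*(2 + u) = 2*(2 + u) = 4 + 2*u)
(15618 + Y(-52, O))/(21443 - 6309) + (-20092 - 1*(-22470)) = (15618 + (4 + 2*(-10)))/(21443 - 6309) + (-20092 - 1*(-22470)) = (15618 + (4 - 20))/15134 + (-20092 + 22470) = (15618 - 16)*(1/15134) + 2378 = 15602*(1/15134) + 2378 = 7801/7567 + 2378 = 18002127/7567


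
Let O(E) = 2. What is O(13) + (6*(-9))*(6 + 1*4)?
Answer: -538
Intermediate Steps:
O(13) + (6*(-9))*(6 + 1*4) = 2 + (6*(-9))*(6 + 1*4) = 2 - 54*(6 + 4) = 2 - 54*10 = 2 - 540 = -538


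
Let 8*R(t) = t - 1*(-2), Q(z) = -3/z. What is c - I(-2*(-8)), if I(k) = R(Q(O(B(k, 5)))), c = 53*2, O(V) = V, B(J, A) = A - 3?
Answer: 1695/16 ≈ 105.94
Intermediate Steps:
B(J, A) = -3 + A
R(t) = ¼ + t/8 (R(t) = (t - 1*(-2))/8 = (t + 2)/8 = (2 + t)/8 = ¼ + t/8)
c = 106
I(k) = 1/16 (I(k) = ¼ + (-3/(-3 + 5))/8 = ¼ + (-3/2)/8 = ¼ + (-3*½)/8 = ¼ + (⅛)*(-3/2) = ¼ - 3/16 = 1/16)
c - I(-2*(-8)) = 106 - 1*1/16 = 106 - 1/16 = 1695/16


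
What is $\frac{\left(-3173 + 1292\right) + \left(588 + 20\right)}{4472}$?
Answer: $- \frac{1273}{4472} \approx -0.28466$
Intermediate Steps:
$\frac{\left(-3173 + 1292\right) + \left(588 + 20\right)}{4472} = \left(-1881 + 608\right) \frac{1}{4472} = \left(-1273\right) \frac{1}{4472} = - \frac{1273}{4472}$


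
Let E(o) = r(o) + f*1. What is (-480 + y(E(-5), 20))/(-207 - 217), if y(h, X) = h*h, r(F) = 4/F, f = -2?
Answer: 2951/2650 ≈ 1.1136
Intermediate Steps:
E(o) = -2 + 4/o (E(o) = 4/o - 2*1 = 4/o - 2 = -2 + 4/o)
y(h, X) = h²
(-480 + y(E(-5), 20))/(-207 - 217) = (-480 + (-2 + 4/(-5))²)/(-207 - 217) = (-480 + (-2 + 4*(-⅕))²)/(-424) = (-480 + (-2 - ⅘)²)*(-1/424) = (-480 + (-14/5)²)*(-1/424) = (-480 + 196/25)*(-1/424) = -11804/25*(-1/424) = 2951/2650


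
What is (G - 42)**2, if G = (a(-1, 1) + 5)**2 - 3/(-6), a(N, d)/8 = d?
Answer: 65025/4 ≈ 16256.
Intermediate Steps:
a(N, d) = 8*d
G = 339/2 (G = (8*1 + 5)**2 - 3/(-6) = (8 + 5)**2 - 3*(-1)/6 = 13**2 - 1*(-1/2) = 169 + 1/2 = 339/2 ≈ 169.50)
(G - 42)**2 = (339/2 - 42)**2 = (255/2)**2 = 65025/4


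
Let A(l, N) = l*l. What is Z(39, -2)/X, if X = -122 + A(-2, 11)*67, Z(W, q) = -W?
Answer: -39/146 ≈ -0.26712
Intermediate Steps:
A(l, N) = l²
X = 146 (X = -122 + (-2)²*67 = -122 + 4*67 = -122 + 268 = 146)
Z(39, -2)/X = -1*39/146 = -39*1/146 = -39/146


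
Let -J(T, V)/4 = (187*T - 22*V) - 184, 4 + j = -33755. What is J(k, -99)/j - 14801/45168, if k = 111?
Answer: 1203600571/508275504 ≈ 2.3680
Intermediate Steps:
j = -33759 (j = -4 - 33755 = -33759)
J(T, V) = 736 - 748*T + 88*V (J(T, V) = -4*((187*T - 22*V) - 184) = -4*((-22*V + 187*T) - 184) = -4*(-184 - 22*V + 187*T) = 736 - 748*T + 88*V)
J(k, -99)/j - 14801/45168 = (736 - 748*111 + 88*(-99))/(-33759) - 14801/45168 = (736 - 83028 - 8712)*(-1/33759) - 14801*1/45168 = -91004*(-1/33759) - 14801/45168 = 91004/33759 - 14801/45168 = 1203600571/508275504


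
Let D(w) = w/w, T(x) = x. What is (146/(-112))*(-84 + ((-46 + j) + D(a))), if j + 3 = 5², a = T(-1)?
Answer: 7811/56 ≈ 139.48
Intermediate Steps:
a = -1
D(w) = 1
j = 22 (j = -3 + 5² = -3 + 25 = 22)
(146/(-112))*(-84 + ((-46 + j) + D(a))) = (146/(-112))*(-84 + ((-46 + 22) + 1)) = (146*(-1/112))*(-84 + (-24 + 1)) = -73*(-84 - 23)/56 = -73/56*(-107) = 7811/56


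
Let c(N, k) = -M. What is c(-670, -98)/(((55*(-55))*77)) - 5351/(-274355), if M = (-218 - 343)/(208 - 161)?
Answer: 1062291374/54608990975 ≈ 0.019453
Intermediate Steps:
M = -561/47 ≈ -11.936
c(N, k) = 561/47 (c(N, k) = -1*(-561/47) = 561/47)
c(-670, -98)/(((55*(-55))*77)) - 5351/(-274355) = 561/(47*(((55*(-55))*77))) - 5351/(-274355) = 561/(47*((-3025*77))) - 5351*(-1/274355) = (561/47)/(-232925) + 5351/274355 = (561/47)*(-1/232925) + 5351/274355 = -51/995225 + 5351/274355 = 1062291374/54608990975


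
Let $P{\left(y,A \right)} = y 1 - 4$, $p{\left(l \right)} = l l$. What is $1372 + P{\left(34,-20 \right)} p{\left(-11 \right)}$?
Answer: $5002$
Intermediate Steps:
$p{\left(l \right)} = l^{2}$
$P{\left(y,A \right)} = -4 + y$ ($P{\left(y,A \right)} = y - 4 = -4 + y$)
$1372 + P{\left(34,-20 \right)} p{\left(-11 \right)} = 1372 + \left(-4 + 34\right) \left(-11\right)^{2} = 1372 + 30 \cdot 121 = 1372 + 3630 = 5002$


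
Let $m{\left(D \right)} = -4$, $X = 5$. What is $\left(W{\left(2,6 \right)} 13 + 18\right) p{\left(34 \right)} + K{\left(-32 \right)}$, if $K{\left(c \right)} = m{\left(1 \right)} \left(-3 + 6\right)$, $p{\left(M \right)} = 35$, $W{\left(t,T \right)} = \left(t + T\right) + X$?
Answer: $6533$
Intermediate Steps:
$W{\left(t,T \right)} = 5 + T + t$ ($W{\left(t,T \right)} = \left(t + T\right) + 5 = \left(T + t\right) + 5 = 5 + T + t$)
$K{\left(c \right)} = -12$ ($K{\left(c \right)} = - 4 \left(-3 + 6\right) = \left(-4\right) 3 = -12$)
$\left(W{\left(2,6 \right)} 13 + 18\right) p{\left(34 \right)} + K{\left(-32 \right)} = \left(\left(5 + 6 + 2\right) 13 + 18\right) 35 - 12 = \left(13 \cdot 13 + 18\right) 35 - 12 = \left(169 + 18\right) 35 - 12 = 187 \cdot 35 - 12 = 6545 - 12 = 6533$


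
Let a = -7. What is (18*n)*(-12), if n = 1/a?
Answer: 216/7 ≈ 30.857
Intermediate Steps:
n = -1/7 (n = 1/(-7) = -1/7 ≈ -0.14286)
(18*n)*(-12) = (18*(-1/7))*(-12) = -18/7*(-12) = 216/7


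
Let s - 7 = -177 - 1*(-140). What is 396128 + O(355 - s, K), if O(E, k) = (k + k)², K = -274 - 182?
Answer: 1227872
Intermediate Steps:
s = -30 (s = 7 + (-177 - 1*(-140)) = 7 + (-177 + 140) = 7 - 37 = -30)
K = -456
O(E, k) = 4*k² (O(E, k) = (2*k)² = 4*k²)
396128 + O(355 - s, K) = 396128 + 4*(-456)² = 396128 + 4*207936 = 396128 + 831744 = 1227872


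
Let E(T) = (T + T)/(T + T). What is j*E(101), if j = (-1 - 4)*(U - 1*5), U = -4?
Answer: 45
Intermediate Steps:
E(T) = 1 (E(T) = (2*T)/((2*T)) = (2*T)*(1/(2*T)) = 1)
j = 45 (j = (-1 - 4)*(-4 - 1*5) = -5*(-4 - 5) = -5*(-9) = 45)
j*E(101) = 45*1 = 45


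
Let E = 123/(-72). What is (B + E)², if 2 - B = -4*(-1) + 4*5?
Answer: 323761/576 ≈ 562.08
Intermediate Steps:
B = -22 (B = 2 - (-4*(-1) + 4*5) = 2 - (4 + 20) = 2 - 1*24 = 2 - 24 = -22)
E = -41/24 (E = 123*(-1/72) = -41/24 ≈ -1.7083)
(B + E)² = (-22 - 41/24)² = (-569/24)² = 323761/576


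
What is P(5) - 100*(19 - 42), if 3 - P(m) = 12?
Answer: 2291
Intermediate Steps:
P(m) = -9 (P(m) = 3 - 1*12 = 3 - 12 = -9)
P(5) - 100*(19 - 42) = -9 - 100*(19 - 42) = -9 - 100*(-23) = -9 + 2300 = 2291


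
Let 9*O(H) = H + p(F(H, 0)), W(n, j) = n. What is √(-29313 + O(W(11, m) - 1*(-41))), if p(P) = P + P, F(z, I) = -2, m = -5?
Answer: I*√263769/3 ≈ 171.19*I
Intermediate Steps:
p(P) = 2*P
O(H) = -4/9 + H/9 (O(H) = (H + 2*(-2))/9 = (H - 4)/9 = (-4 + H)/9 = -4/9 + H/9)
√(-29313 + O(W(11, m) - 1*(-41))) = √(-29313 + (-4/9 + (11 - 1*(-41))/9)) = √(-29313 + (-4/9 + (11 + 41)/9)) = √(-29313 + (-4/9 + (⅑)*52)) = √(-29313 + (-4/9 + 52/9)) = √(-29313 + 16/3) = √(-87923/3) = I*√263769/3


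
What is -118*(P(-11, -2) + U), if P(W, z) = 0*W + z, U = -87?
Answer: 10502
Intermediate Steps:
P(W, z) = z (P(W, z) = 0 + z = z)
-118*(P(-11, -2) + U) = -118*(-2 - 87) = -118*(-89) = 10502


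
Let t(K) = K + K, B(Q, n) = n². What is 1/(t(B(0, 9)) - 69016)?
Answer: -1/68854 ≈ -1.4523e-5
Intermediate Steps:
t(K) = 2*K
1/(t(B(0, 9)) - 69016) = 1/(2*9² - 69016) = 1/(2*81 - 69016) = 1/(162 - 69016) = 1/(-68854) = -1/68854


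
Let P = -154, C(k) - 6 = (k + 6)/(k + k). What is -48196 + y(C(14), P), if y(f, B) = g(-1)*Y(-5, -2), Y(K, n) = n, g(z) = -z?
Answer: -48198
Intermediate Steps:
C(k) = 6 + (6 + k)/(2*k) (C(k) = 6 + (k + 6)/(k + k) = 6 + (6 + k)/((2*k)) = 6 + (6 + k)*(1/(2*k)) = 6 + (6 + k)/(2*k))
y(f, B) = -2 (y(f, B) = -1*(-1)*(-2) = 1*(-2) = -2)
-48196 + y(C(14), P) = -48196 - 2 = -48198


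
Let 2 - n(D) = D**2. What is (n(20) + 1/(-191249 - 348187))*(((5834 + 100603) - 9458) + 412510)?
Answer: -109385010374681/539436 ≈ -2.0278e+8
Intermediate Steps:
n(D) = 2 - D**2
(n(20) + 1/(-191249 - 348187))*(((5834 + 100603) - 9458) + 412510) = ((2 - 1*20**2) + 1/(-191249 - 348187))*(((5834 + 100603) - 9458) + 412510) = ((2 - 1*400) + 1/(-539436))*((106437 - 9458) + 412510) = ((2 - 400) - 1/539436)*(96979 + 412510) = (-398 - 1/539436)*509489 = -214695529/539436*509489 = -109385010374681/539436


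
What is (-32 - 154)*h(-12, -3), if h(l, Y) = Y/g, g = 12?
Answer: 93/2 ≈ 46.500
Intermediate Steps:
h(l, Y) = Y/12
(-32 - 154)*h(-12, -3) = (-32 - 154)*((1/12)*(-3)) = -186*(-1/4) = 93/2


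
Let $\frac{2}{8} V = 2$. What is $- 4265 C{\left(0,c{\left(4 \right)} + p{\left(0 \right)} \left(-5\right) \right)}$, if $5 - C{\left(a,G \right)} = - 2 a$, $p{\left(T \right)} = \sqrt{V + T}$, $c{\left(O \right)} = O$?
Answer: $-21325$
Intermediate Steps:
$V = 8$ ($V = 4 \cdot 2 = 8$)
$p{\left(T \right)} = \sqrt{8 + T}$
$C{\left(a,G \right)} = 5 + 2 a$ ($C{\left(a,G \right)} = 5 - - 2 a = 5 + 2 a$)
$- 4265 C{\left(0,c{\left(4 \right)} + p{\left(0 \right)} \left(-5\right) \right)} = - 4265 \left(5 + 2 \cdot 0\right) = - 4265 \left(5 + 0\right) = \left(-4265\right) 5 = -21325$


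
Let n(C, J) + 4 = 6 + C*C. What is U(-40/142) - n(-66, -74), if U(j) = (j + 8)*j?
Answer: -21979638/5041 ≈ -4360.2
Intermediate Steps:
U(j) = j*(8 + j) (U(j) = (8 + j)*j = j*(8 + j))
n(C, J) = 2 + C² (n(C, J) = -4 + (6 + C*C) = -4 + (6 + C²) = 2 + C²)
U(-40/142) - n(-66, -74) = (-40/142)*(8 - 40/142) - (2 + (-66)²) = (-40*1/142)*(8 - 40*1/142) - (2 + 4356) = -20*(8 - 20/71)/71 - 1*4358 = -20/71*548/71 - 4358 = -10960/5041 - 4358 = -21979638/5041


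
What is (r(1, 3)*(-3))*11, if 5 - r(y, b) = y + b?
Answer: -33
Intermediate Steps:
r(y, b) = 5 - b - y (r(y, b) = 5 - (y + b) = 5 - (b + y) = 5 + (-b - y) = 5 - b - y)
(r(1, 3)*(-3))*11 = ((5 - 1*3 - 1*1)*(-3))*11 = ((5 - 3 - 1)*(-3))*11 = (1*(-3))*11 = -3*11 = -33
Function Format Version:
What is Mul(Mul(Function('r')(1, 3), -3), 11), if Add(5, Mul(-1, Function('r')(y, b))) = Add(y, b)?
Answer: -33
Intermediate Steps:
Function('r')(y, b) = Add(5, Mul(-1, b), Mul(-1, y)) (Function('r')(y, b) = Add(5, Mul(-1, Add(y, b))) = Add(5, Mul(-1, Add(b, y))) = Add(5, Add(Mul(-1, b), Mul(-1, y))) = Add(5, Mul(-1, b), Mul(-1, y)))
Mul(Mul(Function('r')(1, 3), -3), 11) = Mul(Mul(Add(5, Mul(-1, 3), Mul(-1, 1)), -3), 11) = Mul(Mul(Add(5, -3, -1), -3), 11) = Mul(Mul(1, -3), 11) = Mul(-3, 11) = -33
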